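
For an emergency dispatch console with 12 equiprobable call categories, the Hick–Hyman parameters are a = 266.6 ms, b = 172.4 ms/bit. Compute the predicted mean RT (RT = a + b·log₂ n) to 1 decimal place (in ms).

884.6 ms

log₂(12) = 3.5850 bits, so RT = 266.6 + 172.4 × 3.5850 ≈ 884.648 ms.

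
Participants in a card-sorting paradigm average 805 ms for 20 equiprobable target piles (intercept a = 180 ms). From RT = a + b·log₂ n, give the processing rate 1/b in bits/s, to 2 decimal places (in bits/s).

b = (805 − 180)/log₂ 20 = 625/4.3219 = 144.611 ms per bit = 0.14461 s/bit; the reciprocal is 6.915 bits/s.

6.92 bits/s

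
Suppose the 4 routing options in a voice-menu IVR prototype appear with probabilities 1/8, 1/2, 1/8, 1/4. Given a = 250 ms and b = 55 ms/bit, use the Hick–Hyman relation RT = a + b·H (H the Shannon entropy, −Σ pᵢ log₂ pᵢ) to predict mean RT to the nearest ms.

346 ms

Each term −pᵢ log₂ pᵢ: 0.125·3 + 0.5·1 + 0.125·3 + 0.25·2; summed, H = 1.750 bits.
Mean RT = a + bH = 250 + 55·1.750 = 346.25 ms.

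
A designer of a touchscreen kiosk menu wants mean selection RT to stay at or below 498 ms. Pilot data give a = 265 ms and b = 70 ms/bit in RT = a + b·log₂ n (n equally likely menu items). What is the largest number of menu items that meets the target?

Set 265 + 70·log₂ n ≤ 498 → log₂ n ≤ (498 − 265)/70 = 3.3286.
So n ≤ 2^3.3286 = 10.046; the largest integer n is 10.

10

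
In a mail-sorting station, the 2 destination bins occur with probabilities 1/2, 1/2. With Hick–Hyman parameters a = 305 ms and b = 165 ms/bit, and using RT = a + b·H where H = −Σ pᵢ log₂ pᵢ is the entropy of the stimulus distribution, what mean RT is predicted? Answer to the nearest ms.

470 ms

H = −Σ pᵢ log₂ pᵢ = 0.5·1 + 0.5·1 = 1.000 bits.
RT = 305 + 165 × 1.000 = 470.00 ms.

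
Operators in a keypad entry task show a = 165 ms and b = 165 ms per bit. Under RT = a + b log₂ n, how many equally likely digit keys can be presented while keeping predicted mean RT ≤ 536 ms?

Information budget: (536 − 165)/165 = 2.2485 bits, so n ≤ 2^2.2485 = 4.752 → at most 4.

4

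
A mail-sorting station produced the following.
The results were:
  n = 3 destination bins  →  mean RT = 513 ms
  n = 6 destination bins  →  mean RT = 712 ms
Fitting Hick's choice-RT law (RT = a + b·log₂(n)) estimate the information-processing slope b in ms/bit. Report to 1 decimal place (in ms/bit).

The slope on a log₂ axis is (712 − 513) / (2.5850 − 1.5850) = 199.000 ms/bit.

199.0 ms/bit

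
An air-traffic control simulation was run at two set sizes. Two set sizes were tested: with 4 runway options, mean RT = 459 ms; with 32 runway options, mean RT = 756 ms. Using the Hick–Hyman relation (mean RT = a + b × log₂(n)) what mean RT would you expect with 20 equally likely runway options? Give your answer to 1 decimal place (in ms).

688.9 ms

RT is linear in log₂ n, so two points fix the line:
  b = (756 − 459) / (log₂ 32 − log₂ 4) = 297 / (5 − 2) = 99.000 ms/bit
  a = 459 − 99.000 × 2 = 261.000 ms
Then RT(20) = 261.000 + 99.000 × log₂ 20 = 261.000 + 99.000 × 4.3219 ≈ 688.871 ms.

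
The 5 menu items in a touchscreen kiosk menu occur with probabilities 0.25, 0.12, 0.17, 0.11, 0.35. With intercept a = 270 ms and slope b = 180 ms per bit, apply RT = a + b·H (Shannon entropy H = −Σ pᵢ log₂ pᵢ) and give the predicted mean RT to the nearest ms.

H = 0.25·log₂(1/0.25) + 0.12·log₂(1/0.12) + 0.17·log₂(1/0.17) + 0.11·log₂(1/0.11) + 0.35·log₂(1/0.35) = 2.1820 bits.
RT = 270 + 180 × 2.1820 = 662.77 ms.

663 ms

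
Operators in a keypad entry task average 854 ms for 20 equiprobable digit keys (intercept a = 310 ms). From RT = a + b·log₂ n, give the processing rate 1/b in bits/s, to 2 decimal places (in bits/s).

Choice component = 854 − 310 = 544 ms over log₂(20) = 4.3219 bits.
b = 544 / 4.3219 = 125.870 ms/bit, so 1/b = 7.945 bits/s.

7.94 bits/s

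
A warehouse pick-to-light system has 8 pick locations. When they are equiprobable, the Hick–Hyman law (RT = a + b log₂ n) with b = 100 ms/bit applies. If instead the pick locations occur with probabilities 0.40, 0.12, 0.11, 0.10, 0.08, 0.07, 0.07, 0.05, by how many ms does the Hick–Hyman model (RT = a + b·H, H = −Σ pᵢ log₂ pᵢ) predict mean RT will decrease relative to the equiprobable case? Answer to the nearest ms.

Equiprobable entropy H₀ = log₂ 8 = 3.0000 bits.
Skewed entropy H = −Σ pᵢ log₂ pᵢ = 2.6230 bits.
ΔRT = b·(H₀ − H) = 100 × 0.3770 = 37.70 ms.

38 ms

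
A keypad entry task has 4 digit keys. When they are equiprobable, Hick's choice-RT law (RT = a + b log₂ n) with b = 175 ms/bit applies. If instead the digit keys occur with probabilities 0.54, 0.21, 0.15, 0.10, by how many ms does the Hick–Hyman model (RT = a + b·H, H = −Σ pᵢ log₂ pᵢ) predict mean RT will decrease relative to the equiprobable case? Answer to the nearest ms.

Equiprobable entropy H₀ = log₂ 4 = 2.0000 bits.
Skewed entropy H = −Σ pᵢ log₂ pᵢ = 1.6956 bits.
ΔRT = b·(H₀ − H) = 175 × 0.3044 = 53.27 ms.

53 ms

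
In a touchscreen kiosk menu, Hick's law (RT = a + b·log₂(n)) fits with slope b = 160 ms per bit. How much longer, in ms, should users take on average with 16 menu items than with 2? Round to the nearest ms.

480 ms

The intercept a cancels: ΔRT = b·(log₂ n₂ − log₂ n₁) = b·log₂(n₂/n₁).
log₂(16) − log₂(2) = log₂(16/2) = log₂(8) = 3.
ΔRT = 160 × 3.0000 = 480.000 ms.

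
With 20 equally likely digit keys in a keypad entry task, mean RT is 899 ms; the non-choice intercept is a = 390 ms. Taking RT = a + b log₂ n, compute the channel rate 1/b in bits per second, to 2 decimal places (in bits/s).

b = (899 − 390)/log₂ 20 = 509/4.3219 = 117.772 ms per bit = 0.11777 s/bit; the reciprocal is 8.491 bits/s.

8.49 bits/s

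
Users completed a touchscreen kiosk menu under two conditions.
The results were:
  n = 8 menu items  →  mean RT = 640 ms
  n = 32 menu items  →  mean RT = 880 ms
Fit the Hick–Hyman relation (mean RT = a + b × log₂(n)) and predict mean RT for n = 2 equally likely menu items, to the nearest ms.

400 ms

RT is linear in log₂ n, so two points fix the line:
  b = (880 − 640) / (log₂ 32 − log₂ 8) = 240 / (5 − 3) = 120 ms/bit
  a = 640 − 120 × 3 = 280 ms
Then RT(2) = 280 + 120 × log₂ 2 = 280 + 120 × 1 ≈ 400.000 ms.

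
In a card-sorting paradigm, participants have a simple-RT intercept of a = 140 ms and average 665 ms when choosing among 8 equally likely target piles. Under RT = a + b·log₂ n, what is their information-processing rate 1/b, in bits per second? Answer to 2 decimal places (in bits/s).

5.71 bits/s

b = (665 − 140)/log₂ 8 = 525/3 = 175.000 ms per bit = 0.17500 s/bit; the reciprocal is 5.714 bits/s.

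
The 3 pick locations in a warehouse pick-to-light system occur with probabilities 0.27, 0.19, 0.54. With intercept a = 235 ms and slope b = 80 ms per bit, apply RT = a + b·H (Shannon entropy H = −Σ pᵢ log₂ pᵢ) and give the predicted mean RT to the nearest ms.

H = 0.27·log₂(1/0.27) + 0.19·log₂(1/0.19) + 0.54·log₂(1/0.54) = 1.4453 bits.
RT = 235 + 80 × 1.4453 = 350.62 ms.

351 ms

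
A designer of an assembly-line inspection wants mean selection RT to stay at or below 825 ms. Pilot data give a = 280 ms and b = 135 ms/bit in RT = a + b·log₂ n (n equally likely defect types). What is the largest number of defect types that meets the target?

16

Information budget: (825 − 280)/135 = 4.0370 bits, so n ≤ 2^4.0370 = 16.416 → at most 16.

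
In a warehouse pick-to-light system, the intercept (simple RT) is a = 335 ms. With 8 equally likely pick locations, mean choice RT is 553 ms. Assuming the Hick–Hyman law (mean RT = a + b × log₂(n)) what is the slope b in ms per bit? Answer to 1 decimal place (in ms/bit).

72.7 ms/bit

log₂(8) = 3 bits.
b = (RT − a)/log₂ n = (553 − 335) / 3 = 72.667 ms/bit.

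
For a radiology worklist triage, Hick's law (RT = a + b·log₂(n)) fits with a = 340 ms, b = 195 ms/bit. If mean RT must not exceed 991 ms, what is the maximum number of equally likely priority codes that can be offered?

10

195·log₂ n ≤ 991 − 340 = 651, giving log₂ n ≤ 3.3385 and n ≤ 10.115. The largest whole number is 10.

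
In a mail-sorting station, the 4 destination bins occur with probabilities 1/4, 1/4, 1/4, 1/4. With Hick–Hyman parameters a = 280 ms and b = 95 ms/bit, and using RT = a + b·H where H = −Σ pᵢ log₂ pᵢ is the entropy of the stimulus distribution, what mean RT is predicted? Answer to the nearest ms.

470 ms

H = −Σ pᵢ log₂ pᵢ = 0.25·2 + 0.25·2 + 0.25·2 + 0.25·2 = 2.000 bits.
RT = 280 + 95 × 2.000 = 470.00 ms.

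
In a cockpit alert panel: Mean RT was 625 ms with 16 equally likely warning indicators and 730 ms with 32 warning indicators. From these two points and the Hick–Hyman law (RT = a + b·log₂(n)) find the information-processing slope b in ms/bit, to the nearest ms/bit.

105 ms/bit

The slope on a log₂ axis is (730 − 625) / (5 − 4) = 105 ms/bit.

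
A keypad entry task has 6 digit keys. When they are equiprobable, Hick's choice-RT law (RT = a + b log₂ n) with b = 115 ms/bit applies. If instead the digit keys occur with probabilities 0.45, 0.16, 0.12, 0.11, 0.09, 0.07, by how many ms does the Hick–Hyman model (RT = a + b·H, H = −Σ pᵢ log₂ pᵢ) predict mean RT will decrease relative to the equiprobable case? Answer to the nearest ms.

40 ms

Equiprobable entropy H₀ = log₂ 6 = 2.5850 bits.
Skewed entropy H = −Σ pᵢ log₂ pᵢ = 2.2400 bits.
ΔRT = b·(H₀ − H) = 115 × 0.3450 = 39.67 ms.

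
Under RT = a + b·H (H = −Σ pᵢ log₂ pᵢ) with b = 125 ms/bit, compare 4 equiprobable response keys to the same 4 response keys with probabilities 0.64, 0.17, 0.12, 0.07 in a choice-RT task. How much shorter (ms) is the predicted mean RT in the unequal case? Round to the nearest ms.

Equiprobable entropy H₀ = log₂ 4 = 2.0000 bits.
Skewed entropy H = −Σ pᵢ log₂ pᵢ = 1.4823 bits.
ΔRT = b·(H₀ − H) = 125 × 0.5177 = 64.72 ms.

65 ms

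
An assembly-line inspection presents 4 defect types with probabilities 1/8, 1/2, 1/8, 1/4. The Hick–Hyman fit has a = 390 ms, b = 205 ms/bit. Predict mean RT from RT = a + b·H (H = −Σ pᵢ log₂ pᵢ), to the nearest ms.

Each term −pᵢ log₂ pᵢ: 0.125·3 + 0.5·1 + 0.125·3 + 0.25·2; summed, H = 1.750 bits.
Mean RT = a + bH = 390 + 205·1.750 = 748.75 ms.

749 ms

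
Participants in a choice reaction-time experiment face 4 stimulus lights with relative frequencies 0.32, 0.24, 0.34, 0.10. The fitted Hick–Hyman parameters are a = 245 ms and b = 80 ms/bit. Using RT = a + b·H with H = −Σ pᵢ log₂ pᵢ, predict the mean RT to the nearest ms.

Entropy contributions −pᵢ log₂ pᵢ: 0.5260, 0.4941, 0.5292, 0.3322; sum H = 1.8815 bits.
RT = a + bH = 245 + 80·1.8815 = 395.52 ms.

396 ms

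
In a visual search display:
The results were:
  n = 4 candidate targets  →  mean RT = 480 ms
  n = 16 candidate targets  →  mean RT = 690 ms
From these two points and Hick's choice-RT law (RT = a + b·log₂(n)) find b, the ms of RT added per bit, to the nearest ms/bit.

Slope: b = (690 − 480) / (log₂ 16 − log₂ 4) = 210/2.0000 = 105 ms/bit.

105 ms/bit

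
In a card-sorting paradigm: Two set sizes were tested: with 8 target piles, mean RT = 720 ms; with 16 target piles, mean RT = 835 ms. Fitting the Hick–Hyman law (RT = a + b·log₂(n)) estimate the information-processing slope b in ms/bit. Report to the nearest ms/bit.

b = (RT₂ − RT₁)/(log₂ n₂ − log₂ n₁) = (835 − 720)/(4 − 3) = 115 ms/bit.

115 ms/bit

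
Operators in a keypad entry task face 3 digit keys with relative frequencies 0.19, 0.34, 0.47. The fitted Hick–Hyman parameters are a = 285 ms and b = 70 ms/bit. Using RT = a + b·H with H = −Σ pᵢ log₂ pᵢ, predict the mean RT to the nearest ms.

H = 0.19·log₂(1/0.19) + 0.34·log₂(1/0.34) + 0.47·log₂(1/0.47) = 1.4964 bits.
RT = 285 + 70 × 1.4964 = 389.74 ms.

390 ms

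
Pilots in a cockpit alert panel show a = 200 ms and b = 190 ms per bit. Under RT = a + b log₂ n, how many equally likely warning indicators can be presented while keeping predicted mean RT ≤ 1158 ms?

Information budget: (1158 − 200)/190 = 5.0421 bits, so n ≤ 2^5.0421 = 32.948 → at most 32.

32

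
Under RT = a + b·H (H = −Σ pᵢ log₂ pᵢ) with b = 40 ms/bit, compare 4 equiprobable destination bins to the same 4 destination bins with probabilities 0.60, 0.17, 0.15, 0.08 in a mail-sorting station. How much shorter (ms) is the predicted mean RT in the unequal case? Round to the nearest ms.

17 ms

Equiprobable entropy H₀ = log₂ 4 = 2.0000 bits.
Skewed entropy H = −Σ pᵢ log₂ pᵢ = 1.5788 bits.
ΔRT = b·(H₀ − H) = 40 × 0.4212 = 16.85 ms.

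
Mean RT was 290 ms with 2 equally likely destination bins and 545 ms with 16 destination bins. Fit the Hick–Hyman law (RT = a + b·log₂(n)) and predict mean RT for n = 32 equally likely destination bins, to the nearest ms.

630 ms

With log₂ n on the abscissa the relation is linear; from the two conditions:
  b = (545 − 290) / (log₂ 16 − log₂ 2) = 255 / (4 − 1) = 85 ms/bit
  a = 290 − 85 × 1 = 205 ms
Then RT(32) = 205 + 85 × log₂ 32 = 205 + 85 × 5 ≈ 630.000 ms.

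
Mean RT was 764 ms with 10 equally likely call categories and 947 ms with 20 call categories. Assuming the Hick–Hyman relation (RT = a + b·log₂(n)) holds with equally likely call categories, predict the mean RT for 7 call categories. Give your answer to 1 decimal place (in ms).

669.8 ms

Solve the two-equation system in a and b:
  b = (947 − 764) / (log₂ 20 − log₂ 10) = 183 / (4.3219 − 3.3219) = 183.000 ms/bit
  a = 764 − 183.000 × 3.3219 = 156.087 ms
Then RT(7) = 156.087 + 183.000 × log₂ 7 = 156.087 + 183.000 × 2.8074 ≈ 669.833 ms.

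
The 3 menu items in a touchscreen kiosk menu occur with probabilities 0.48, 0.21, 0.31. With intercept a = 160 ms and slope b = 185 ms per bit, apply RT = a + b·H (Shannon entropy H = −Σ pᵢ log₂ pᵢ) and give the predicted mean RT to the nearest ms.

Entropy contributions −pᵢ log₂ pᵢ: 0.5083, 0.4728, 0.5238; sum H = 1.5049 bits.
RT = a + bH = 160 + 185·1.5049 = 438.40 ms.

438 ms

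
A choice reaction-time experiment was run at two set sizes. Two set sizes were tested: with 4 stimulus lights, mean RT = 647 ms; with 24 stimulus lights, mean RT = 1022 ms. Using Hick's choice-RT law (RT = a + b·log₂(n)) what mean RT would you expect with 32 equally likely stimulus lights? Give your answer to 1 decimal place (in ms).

1082.2 ms

RT is linear in log₂ n, so two points fix the line:
  b = (1022 − 647) / (log₂ 24 − log₂ 4) = 375 / (4.5850 − 2) = 145.070 ms/bit
  a = 647 − 145.070 × 2 = 356.860 ms
Then RT(32) = 356.860 + 145.070 × log₂ 32 = 356.860 + 145.070 × 5 ≈ 1082.209 ms.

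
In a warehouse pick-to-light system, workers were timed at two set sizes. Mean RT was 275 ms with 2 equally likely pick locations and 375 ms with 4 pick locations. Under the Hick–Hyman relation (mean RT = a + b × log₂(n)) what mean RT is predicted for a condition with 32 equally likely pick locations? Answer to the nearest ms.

675 ms

Solve the two-equation system in a and b:
  b = (375 − 275) / (log₂ 4 − log₂ 2) = 100 / (2 − 1) = 100 ms/bit
  a = 275 − 100 × 1 = 175 ms
Then RT(32) = 175 + 100 × log₂ 32 = 175 + 100 × 5 ≈ 675.000 ms.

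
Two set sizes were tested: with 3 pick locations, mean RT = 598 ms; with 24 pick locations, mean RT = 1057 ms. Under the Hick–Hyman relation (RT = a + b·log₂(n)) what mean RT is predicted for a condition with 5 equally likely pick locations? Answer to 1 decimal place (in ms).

710.8 ms

Fit slope and intercept:
  b = (1057 − 598) / (log₂ 24 − log₂ 3) = 459 / (4.5850 − 1.5850) = 153.000 ms/bit
  a = 598 − 153.000 × 1.5850 = 355.501 ms
Then RT(5) = 355.501 + 153.000 × log₂ 5 = 355.501 + 153.000 × 2.3219 ≈ 710.756 ms.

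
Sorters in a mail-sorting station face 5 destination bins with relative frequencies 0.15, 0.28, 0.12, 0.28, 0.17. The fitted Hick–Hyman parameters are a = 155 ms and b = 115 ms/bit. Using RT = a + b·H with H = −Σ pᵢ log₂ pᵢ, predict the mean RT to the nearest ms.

Entropy contributions −pᵢ log₂ pᵢ: 0.4105, 0.5142, 0.3671, 0.5142, 0.4346; sum H = 2.2406 bits.
RT = a + bH = 155 + 115·2.2406 = 412.67 ms.

413 ms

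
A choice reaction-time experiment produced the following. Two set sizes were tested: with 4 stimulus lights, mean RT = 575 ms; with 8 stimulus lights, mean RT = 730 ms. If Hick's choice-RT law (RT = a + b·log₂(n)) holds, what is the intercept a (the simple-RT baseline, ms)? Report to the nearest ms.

Slope: b = (730 − 575) / (log₂ 8 − log₂ 4) = 155/1.0000 = 155 ms/bit.
a = RT₁ − b·log₂ n₁ = 575 − 155 × 2 = 265.000 ms.

265 ms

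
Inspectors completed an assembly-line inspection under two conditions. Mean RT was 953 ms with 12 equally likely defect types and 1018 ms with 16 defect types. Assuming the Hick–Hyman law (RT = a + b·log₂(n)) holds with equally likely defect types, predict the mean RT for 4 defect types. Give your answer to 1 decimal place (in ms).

704.8 ms

RT is linear in log₂ n, so two points fix the line:
  b = (1018 − 953) / (log₂ 16 − log₂ 12) = 65 / (4 − 3.5850) = 156.612 ms/bit
  a = 953 − 156.612 × 3.5850 = 391.551 ms
Then RT(4) = 391.551 + 156.612 × log₂ 4 = 391.551 + 156.612 × 2 ≈ 704.775 ms.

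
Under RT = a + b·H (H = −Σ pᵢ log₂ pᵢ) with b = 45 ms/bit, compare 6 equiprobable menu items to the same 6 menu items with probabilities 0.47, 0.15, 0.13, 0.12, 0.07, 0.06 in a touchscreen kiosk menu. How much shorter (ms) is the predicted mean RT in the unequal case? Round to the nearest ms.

18 ms

The RT saving is b·ΔH. Equiprobable H₀ = log₂(6) = 2.5850 bits; with the given probabilities H = 2.1843 bits.
b·(H₀ − H) = 45 × (2.5850 − 2.1843) = 18.03 ms.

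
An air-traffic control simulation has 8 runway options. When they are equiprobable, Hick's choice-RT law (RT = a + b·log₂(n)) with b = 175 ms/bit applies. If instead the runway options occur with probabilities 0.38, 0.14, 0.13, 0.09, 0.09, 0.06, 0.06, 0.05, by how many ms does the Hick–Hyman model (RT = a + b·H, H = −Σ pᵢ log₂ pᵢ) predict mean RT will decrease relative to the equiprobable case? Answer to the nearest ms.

Equiprobable entropy H₀ = log₂ 8 = 3.0000 bits.
Skewed entropy H = −Σ pᵢ log₂ pᵢ = 2.6387 bits.
ΔRT = b·(H₀ − H) = 175 × 0.3613 = 63.23 ms.

63 ms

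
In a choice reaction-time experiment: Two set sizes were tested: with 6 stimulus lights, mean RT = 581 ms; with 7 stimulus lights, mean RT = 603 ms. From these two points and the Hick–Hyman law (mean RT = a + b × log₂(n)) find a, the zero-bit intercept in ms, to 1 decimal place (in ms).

b = (RT₂ − RT₁)/(log₂ n₂ − log₂ n₁) = (603 − 581)/(2.8074 − 2.5850) = 98.924 ms/bit.
a = RT₁ − b·log₂ n₁ = 581 − 98.924 × 2.5850 = 325.285 ms.

325.3 ms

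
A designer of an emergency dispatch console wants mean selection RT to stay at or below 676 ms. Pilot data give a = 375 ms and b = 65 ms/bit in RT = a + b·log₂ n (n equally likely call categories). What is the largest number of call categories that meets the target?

24

Set 375 + 65·log₂ n ≤ 676 → log₂ n ≤ (676 − 375)/65 = 4.6308.
So n ≤ 2^4.6308 = 24.774; the largest integer n is 24.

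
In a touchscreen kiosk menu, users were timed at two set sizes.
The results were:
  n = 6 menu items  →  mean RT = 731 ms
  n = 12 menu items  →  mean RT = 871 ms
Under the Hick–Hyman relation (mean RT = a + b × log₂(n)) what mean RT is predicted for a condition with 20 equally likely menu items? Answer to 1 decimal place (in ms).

Solve the two-equation system in a and b:
  b = (871 − 731) / (log₂ 12 − log₂ 6) = 140 / (3.5850 − 2.5850) = 140.000 ms/bit
  a = 731 − 140.000 × 2.5850 = 369.105 ms
Then RT(20) = 369.105 + 140.000 × log₂ 20 = 369.105 + 140.000 × 4.3219 ≈ 974.175 ms.

974.2 ms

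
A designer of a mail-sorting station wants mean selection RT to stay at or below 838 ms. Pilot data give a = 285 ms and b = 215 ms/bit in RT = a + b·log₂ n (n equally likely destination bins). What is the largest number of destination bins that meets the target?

5

215·log₂ n ≤ 838 − 285 = 553, giving log₂ n ≤ 2.5721 and n ≤ 5.947. The largest whole number is 5.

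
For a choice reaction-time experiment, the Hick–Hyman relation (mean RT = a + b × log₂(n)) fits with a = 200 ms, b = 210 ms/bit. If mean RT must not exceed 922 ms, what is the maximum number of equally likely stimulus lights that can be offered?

10

Information budget: (922 − 200)/210 = 3.4381 bits, so n ≤ 2^3.4381 = 10.839 → at most 10.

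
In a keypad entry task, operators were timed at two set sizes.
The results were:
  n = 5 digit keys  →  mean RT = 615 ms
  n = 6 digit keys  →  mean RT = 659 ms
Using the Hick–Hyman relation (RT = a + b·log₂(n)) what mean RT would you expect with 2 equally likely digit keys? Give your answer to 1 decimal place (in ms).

393.9 ms

RT is linear in log₂ n, so two points fix the line:
  b = (659 − 615) / (log₂ 6 − log₂ 5) = 44 / (2.5850 − 2.3219) = 167.278 ms/bit
  a = 615 − 167.278 × 2.3219 = 226.591 ms
Then RT(2) = 226.591 + 167.278 × log₂ 2 = 226.591 + 167.278 × 1 ≈ 393.870 ms.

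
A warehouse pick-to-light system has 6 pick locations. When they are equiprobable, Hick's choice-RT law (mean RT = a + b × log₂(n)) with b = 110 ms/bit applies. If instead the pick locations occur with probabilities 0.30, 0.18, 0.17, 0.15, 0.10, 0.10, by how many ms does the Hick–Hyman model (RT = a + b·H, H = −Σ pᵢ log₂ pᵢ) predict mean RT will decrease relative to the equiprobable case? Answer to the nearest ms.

The RT saving is b·ΔH. Equiprobable H₀ = log₂(6) = 2.5850 bits; with the given probabilities H = 2.4759 bits.
b·(H₀ − H) = 110 × (2.5850 − 2.4759) = 12.00 ms.

12 ms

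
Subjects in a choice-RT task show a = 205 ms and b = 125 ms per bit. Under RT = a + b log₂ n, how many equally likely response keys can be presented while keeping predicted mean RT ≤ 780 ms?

24

Set 205 + 125·log₂ n ≤ 780 → log₂ n ≤ (780 − 205)/125 = 4.6000.
So n ≤ 2^4.6000 = 24.251; the largest integer n is 24.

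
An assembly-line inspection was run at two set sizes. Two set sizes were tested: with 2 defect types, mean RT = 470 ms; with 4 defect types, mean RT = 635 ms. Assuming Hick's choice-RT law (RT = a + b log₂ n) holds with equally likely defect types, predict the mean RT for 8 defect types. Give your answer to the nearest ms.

800 ms

With log₂ n on the abscissa the relation is linear; from the two conditions:
  b = (635 − 470) / (log₂ 4 − log₂ 2) = 165 / (2 − 1) = 165 ms/bit
  a = 470 − 165 × 1 = 305 ms
Then RT(8) = 305 + 165 × log₂ 8 = 305 + 165 × 3 ≈ 800.000 ms.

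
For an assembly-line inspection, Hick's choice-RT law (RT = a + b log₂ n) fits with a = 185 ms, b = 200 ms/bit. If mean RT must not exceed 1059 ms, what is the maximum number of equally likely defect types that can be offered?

Set 185 + 200·log₂ n ≤ 1059 → log₂ n ≤ (1059 − 185)/200 = 4.3700.
So n ≤ 2^4.3700 = 20.678; the largest integer n is 20.

20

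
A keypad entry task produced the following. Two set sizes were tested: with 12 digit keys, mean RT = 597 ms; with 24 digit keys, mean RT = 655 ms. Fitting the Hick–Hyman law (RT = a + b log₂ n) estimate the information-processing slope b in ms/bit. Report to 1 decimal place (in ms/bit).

58.0 ms/bit

Slope: b = (655 − 597) / (log₂ 24 − log₂ 12) = 58/1.0000 = 58.000 ms/bit.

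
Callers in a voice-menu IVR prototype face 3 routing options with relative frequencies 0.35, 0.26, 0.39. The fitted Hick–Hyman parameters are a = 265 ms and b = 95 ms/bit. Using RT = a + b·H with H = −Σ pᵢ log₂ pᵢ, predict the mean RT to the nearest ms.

Entropy contributions −pᵢ log₂ pᵢ: 0.5301, 0.5053, 0.5298; sum H = 1.5652 bits.
RT = a + bH = 265 + 95·1.5652 = 413.69 ms.

414 ms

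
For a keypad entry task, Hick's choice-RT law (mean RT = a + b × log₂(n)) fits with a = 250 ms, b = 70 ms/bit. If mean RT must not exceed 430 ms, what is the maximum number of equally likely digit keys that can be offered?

70·log₂ n ≤ 430 − 250 = 180, giving log₂ n ≤ 2.5714 and n ≤ 5.944. The largest whole number is 5.

5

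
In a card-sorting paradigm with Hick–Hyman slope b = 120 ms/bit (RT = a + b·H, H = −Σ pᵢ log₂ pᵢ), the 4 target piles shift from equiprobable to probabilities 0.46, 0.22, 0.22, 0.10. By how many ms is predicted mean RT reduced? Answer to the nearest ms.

23 ms

Equiprobable entropy H₀ = log₂ 4 = 2.0000 bits.
Skewed entropy H = −Σ pᵢ log₂ pᵢ = 1.8087 bits.
ΔRT = b·(H₀ − H) = 120 × 0.1913 = 22.96 ms.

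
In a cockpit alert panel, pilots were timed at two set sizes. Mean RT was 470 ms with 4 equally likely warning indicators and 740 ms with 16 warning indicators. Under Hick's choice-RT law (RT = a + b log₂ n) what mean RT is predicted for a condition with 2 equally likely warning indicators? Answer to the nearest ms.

335 ms

Fit slope and intercept:
  b = (740 − 470) / (log₂ 16 − log₂ 4) = 270 / (4 − 2) = 135 ms/bit
  a = 470 − 135 × 2 = 200 ms
Then RT(2) = 200 + 135 × log₂ 2 = 200 + 135 × 1 ≈ 335.000 ms.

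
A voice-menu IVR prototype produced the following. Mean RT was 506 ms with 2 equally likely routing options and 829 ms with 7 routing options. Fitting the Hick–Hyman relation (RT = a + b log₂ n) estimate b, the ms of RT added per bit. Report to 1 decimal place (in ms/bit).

Slope: b = (829 − 506) / (log₂ 7 − log₂ 2) = 323/1.8074 = 178.714 ms/bit.

178.7 ms/bit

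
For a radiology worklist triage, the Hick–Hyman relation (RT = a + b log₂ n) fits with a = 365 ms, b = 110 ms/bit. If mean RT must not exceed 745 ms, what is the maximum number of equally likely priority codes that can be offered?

10

Information budget: (745 − 365)/110 = 3.4545 bits, so n ≤ 2^3.4545 = 10.963 → at most 10.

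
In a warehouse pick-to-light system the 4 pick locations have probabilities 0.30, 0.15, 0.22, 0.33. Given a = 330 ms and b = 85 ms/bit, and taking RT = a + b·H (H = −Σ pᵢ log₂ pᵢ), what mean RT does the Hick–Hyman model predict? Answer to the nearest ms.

Entropy contributions −pᵢ log₂ pᵢ: 0.5211, 0.4105, 0.4806, 0.5278; sum H = 1.9400 bits.
RT = a + bH = 330 + 85·1.9400 = 494.90 ms.

495 ms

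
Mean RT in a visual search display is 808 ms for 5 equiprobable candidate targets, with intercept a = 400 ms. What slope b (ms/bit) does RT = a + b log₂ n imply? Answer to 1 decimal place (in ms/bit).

5 alternatives carry log₂ 5 = 2.3219 bits; the choice cost is 808 − 400 = 408 ms, so b = 408/2.3219 = 175.716 ms/bit.

175.7 ms/bit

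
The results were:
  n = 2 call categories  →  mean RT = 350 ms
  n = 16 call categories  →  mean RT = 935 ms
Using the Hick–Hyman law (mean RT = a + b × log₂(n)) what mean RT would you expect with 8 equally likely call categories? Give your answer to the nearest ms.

Solve the two-equation system in a and b:
  b = (935 − 350) / (log₂ 16 − log₂ 2) = 585 / (4 − 1) = 195 ms/bit
  a = 350 − 195 × 1 = 155 ms
Then RT(8) = 155 + 195 × log₂ 8 = 155 + 195 × 3 ≈ 740.000 ms.

740 ms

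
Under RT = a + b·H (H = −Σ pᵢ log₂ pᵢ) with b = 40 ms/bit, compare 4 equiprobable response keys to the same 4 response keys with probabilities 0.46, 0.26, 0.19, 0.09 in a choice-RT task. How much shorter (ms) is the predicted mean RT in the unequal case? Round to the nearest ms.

Equiprobable entropy H₀ = log₂ 4 = 2.0000 bits.
Skewed entropy H = −Σ pᵢ log₂ pᵢ = 1.7885 bits.
ΔRT = b·(H₀ − H) = 40 × 0.2115 = 8.46 ms.

8 ms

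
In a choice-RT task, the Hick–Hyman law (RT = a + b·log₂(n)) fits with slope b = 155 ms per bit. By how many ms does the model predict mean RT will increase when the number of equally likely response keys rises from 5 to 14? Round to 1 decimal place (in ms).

230.2 ms

Only the slope matters, since a is common to both: ΔRT = b·log₂(n₂/n₁).
log₂(14) − log₂(5) = 3.8074 − 2.3219 = 1.4854.
ΔRT = 155 × 1.4854 = 230.241 ms.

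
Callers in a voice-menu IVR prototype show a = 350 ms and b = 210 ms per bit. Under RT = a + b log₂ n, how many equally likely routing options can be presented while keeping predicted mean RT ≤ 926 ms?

Set 350 + 210·log₂ n ≤ 926 → log₂ n ≤ (926 − 350)/210 = 2.7429.
So n ≤ 2^2.7429 = 6.694; the largest integer n is 6.

6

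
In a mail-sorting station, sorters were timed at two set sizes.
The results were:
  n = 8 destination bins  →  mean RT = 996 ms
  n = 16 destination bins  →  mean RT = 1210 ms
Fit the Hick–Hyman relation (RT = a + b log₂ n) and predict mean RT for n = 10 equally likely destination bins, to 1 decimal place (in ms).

Fit slope and intercept:
  b = (1210 − 996) / (log₂ 16 − log₂ 8) = 214 / (4 − 3) = 214.000 ms/bit
  a = 996 − 214.000 × 3 = 354.000 ms
Then RT(10) = 354.000 + 214.000 × log₂ 10 = 354.000 + 214.000 × 3.3219 ≈ 1064.893 ms.

1064.9 ms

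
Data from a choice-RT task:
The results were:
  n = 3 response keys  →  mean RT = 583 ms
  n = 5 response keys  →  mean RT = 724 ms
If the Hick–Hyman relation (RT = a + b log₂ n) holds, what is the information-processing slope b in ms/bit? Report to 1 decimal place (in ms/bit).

Slope: b = (724 − 583) / (log₂ 5 − log₂ 3) = 141/0.7370 = 191.325 ms/bit.

191.3 ms/bit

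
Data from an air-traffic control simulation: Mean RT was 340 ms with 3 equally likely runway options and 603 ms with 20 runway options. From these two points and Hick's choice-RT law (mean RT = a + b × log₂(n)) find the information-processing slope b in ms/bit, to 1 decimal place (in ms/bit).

Slope: b = (603 − 340) / (log₂ 20 − log₂ 3) = 263/2.7370 = 96.092 ms/bit.

96.1 ms/bit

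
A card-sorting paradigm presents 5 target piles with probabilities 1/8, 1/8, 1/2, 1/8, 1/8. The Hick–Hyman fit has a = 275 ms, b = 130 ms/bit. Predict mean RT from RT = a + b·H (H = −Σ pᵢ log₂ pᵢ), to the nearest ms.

535 ms

Each term −pᵢ log₂ pᵢ: 0.125·3 + 0.125·3 + 0.5·1 + 0.125·3 + 0.125·3; summed, H = 2.000 bits.
Mean RT = a + bH = 275 + 130·2.000 = 535.00 ms.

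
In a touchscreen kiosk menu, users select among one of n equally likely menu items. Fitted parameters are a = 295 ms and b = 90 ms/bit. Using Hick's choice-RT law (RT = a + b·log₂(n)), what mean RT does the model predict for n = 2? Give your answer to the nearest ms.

385 ms

log₂(2) = 1 bits, so RT = 295 + 90 × 1 ≈ 385.000 ms.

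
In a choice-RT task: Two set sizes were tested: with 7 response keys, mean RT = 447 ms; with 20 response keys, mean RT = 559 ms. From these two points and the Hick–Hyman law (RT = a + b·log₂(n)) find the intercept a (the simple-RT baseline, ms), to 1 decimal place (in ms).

239.4 ms

b = (RT₂ − RT₁)/(log₂ n₂ − log₂ n₁) = (559 − 447)/(4.3219 − 2.8074) = 73.948 ms/bit.
Intercept: a = 447 − 73.948·log₂(7) = 239.401 ms.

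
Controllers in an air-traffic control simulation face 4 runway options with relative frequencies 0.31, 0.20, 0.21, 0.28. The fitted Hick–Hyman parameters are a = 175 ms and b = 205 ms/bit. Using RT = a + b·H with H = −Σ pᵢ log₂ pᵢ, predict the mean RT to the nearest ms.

H = 0.31·log₂(1/0.31) + 0.20·log₂(1/0.20) + 0.21·log₂(1/0.21) + 0.28·log₂(1/0.28) = 1.9752 bits.
RT = 175 + 205 × 1.9752 = 579.92 ms.

580 ms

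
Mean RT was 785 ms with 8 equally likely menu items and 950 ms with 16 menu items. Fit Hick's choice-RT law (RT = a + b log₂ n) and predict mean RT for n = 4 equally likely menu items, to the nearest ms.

620 ms

Solve the two-equation system in a and b:
  b = (950 − 785) / (log₂ 16 − log₂ 8) = 165 / (4 − 3) = 165 ms/bit
  a = 785 − 165 × 3 = 290 ms
Then RT(4) = 290 + 165 × log₂ 4 = 290 + 165 × 2 ≈ 620.000 ms.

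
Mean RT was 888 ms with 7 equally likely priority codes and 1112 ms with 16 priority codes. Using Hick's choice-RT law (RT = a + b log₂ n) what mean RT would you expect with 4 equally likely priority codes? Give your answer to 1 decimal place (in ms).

736.4 ms

With log₂ n on the abscissa the relation is linear; from the two conditions:
  b = (1112 − 888) / (log₂ 16 − log₂ 7) = 224 / (4 − 2.8074) = 187.818 ms/bit
  a = 888 − 187.818 × 2.8074 = 360.729 ms
Then RT(4) = 360.729 + 187.818 × log₂ 4 = 360.729 + 187.818 × 2 ≈ 736.364 ms.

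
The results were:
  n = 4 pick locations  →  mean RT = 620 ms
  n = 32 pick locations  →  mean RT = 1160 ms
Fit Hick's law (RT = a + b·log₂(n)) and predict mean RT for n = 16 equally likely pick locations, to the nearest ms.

980 ms

Solve the two-equation system in a and b:
  b = (1160 − 620) / (log₂ 32 − log₂ 4) = 540 / (5 − 2) = 180 ms/bit
  a = 620 − 180 × 2 = 260 ms
Then RT(16) = 260 + 180 × log₂ 16 = 260 + 180 × 4 ≈ 980.000 ms.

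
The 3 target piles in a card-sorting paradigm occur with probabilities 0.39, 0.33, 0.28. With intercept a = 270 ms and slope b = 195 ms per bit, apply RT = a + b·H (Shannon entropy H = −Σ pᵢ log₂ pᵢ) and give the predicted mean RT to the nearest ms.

577 ms

H = 0.39·log₂(1/0.39) + 0.33·log₂(1/0.33) + 0.28·log₂(1/0.28) = 1.5718 bits.
RT = 270 + 195 × 1.5718 = 576.51 ms.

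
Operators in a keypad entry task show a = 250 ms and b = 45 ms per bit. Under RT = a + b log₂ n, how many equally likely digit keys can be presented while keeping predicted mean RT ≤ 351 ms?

4

Information budget: (351 − 250)/45 = 2.2444 bits, so n ≤ 2^2.2444 = 4.739 → at most 4.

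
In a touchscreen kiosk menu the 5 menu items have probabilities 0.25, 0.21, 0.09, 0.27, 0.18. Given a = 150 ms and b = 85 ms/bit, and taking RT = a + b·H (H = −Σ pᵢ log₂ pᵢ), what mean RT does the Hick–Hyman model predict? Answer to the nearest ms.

Entropy contributions −pᵢ log₂ pᵢ: 0.5000, 0.4728, 0.3127, 0.5100, 0.4453; sum H = 2.2408 bits.
RT = a + bH = 150 + 85·2.2408 = 340.47 ms.

340 ms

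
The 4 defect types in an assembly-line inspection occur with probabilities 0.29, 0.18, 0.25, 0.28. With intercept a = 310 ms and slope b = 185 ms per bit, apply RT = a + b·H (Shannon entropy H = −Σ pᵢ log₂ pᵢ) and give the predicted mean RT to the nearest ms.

H = 0.29·log₂(1/0.29) + 0.18·log₂(1/0.18) + 0.25·log₂(1/0.25) + 0.28·log₂(1/0.28) = 1.9774 bits.
RT = 310 + 185 × 1.9774 = 675.82 ms.

676 ms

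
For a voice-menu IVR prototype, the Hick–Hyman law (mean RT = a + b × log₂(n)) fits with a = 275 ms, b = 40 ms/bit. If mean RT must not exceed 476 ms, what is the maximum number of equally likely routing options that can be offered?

40·log₂ n ≤ 476 − 275 = 201, giving log₂ n ≤ 5.0250 and n ≤ 32.559. The largest whole number is 32.

32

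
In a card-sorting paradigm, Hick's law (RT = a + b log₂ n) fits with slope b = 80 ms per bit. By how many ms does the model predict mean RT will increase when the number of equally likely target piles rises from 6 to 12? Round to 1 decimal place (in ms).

80.0 ms

Only the slope matters, since a is common to both: ΔRT = b·log₂(n₂/n₁).
log₂(12) − log₂(6) = log₂(12/6) = log₂(2) = 1.
ΔRT = 80 × 1.0000 = 80.000 ms.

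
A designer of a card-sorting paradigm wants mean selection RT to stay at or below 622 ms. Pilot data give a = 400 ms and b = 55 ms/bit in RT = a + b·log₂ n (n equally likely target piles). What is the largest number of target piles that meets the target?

16

55·log₂ n ≤ 622 − 400 = 222, giving log₂ n ≤ 4.0364 and n ≤ 16.408. The largest whole number is 16.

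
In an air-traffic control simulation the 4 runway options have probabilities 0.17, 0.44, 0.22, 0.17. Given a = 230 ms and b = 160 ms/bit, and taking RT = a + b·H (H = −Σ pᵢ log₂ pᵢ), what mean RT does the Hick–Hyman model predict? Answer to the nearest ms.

529 ms

H = 0.17·log₂(1/0.17) + 0.44·log₂(1/0.44) + 0.22·log₂(1/0.22) + 0.17·log₂(1/0.17) = 1.8709 bits.
RT = 230 + 160 × 1.8709 = 529.34 ms.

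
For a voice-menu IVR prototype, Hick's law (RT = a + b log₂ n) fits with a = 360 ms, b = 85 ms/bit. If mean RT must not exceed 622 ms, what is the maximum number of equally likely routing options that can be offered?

Information budget: (622 − 360)/85 = 3.0824 bits, so n ≤ 2^3.0824 = 8.470 → at most 8.

8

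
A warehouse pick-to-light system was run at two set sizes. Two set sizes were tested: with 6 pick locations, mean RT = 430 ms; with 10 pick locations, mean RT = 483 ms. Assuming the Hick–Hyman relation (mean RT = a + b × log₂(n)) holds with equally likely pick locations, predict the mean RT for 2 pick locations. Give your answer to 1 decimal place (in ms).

RT is linear in log₂ n, so two points fix the line:
  b = (483 − 430) / (log₂ 10 − log₂ 6) = 53 / (3.3219 − 2.5850) = 71.917 ms/bit
  a = 430 − 71.917 × 2.5850 = 244.098 ms
Then RT(2) = 244.098 + 71.917 × log₂ 2 = 244.098 + 71.917 × 1 ≈ 316.015 ms.

316.0 ms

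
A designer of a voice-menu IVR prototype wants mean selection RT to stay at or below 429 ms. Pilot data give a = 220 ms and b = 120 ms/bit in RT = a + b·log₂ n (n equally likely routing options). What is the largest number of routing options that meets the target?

Information budget: (429 − 220)/120 = 1.7417 bits, so n ≤ 2^1.7417 = 3.344 → at most 3.

3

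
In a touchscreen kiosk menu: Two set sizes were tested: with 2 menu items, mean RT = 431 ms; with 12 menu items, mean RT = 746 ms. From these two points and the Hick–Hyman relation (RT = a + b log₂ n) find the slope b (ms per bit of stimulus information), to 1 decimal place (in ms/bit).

The slope on a log₂ axis is (746 − 431) / (3.5850 − 1) = 121.859 ms/bit.

121.9 ms/bit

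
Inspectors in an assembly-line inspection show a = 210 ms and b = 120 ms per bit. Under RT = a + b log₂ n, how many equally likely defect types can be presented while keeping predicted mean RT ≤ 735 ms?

20

120·log₂ n ≤ 735 − 210 = 525, giving log₂ n ≤ 4.3750 and n ≤ 20.749. The largest whole number is 20.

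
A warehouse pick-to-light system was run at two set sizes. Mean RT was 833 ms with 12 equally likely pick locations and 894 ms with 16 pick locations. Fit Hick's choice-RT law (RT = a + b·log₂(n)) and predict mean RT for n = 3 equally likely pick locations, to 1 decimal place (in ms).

539.1 ms

With log₂ n on the abscissa the relation is linear; from the two conditions:
  b = (894 − 833) / (log₂ 16 − log₂ 12) = 61 / (4 − 3.5850) = 146.975 ms/bit
  a = 833 − 146.975 × 3.5850 = 306.101 ms
Then RT(3) = 306.101 + 146.975 × log₂ 3 = 306.101 + 146.975 × 1.5850 ≈ 539.051 ms.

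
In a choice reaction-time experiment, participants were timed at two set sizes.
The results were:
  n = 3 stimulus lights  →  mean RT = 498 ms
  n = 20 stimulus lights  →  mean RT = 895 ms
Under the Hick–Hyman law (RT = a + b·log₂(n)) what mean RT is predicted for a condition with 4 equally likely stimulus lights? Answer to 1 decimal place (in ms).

558.2 ms

With log₂ n on the abscissa the relation is linear; from the two conditions:
  b = (895 − 498) / (log₂ 20 − log₂ 3) = 397 / (4.3219 − 1.5850) = 145.051 ms/bit
  a = 498 − 145.051 × 1.5850 = 268.099 ms
Then RT(4) = 268.099 + 145.051 × log₂ 4 = 268.099 + 145.051 × 2 ≈ 558.202 ms.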